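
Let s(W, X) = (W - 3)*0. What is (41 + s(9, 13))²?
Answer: 1681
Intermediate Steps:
s(W, X) = 0 (s(W, X) = (-3 + W)*0 = 0)
(41 + s(9, 13))² = (41 + 0)² = 41² = 1681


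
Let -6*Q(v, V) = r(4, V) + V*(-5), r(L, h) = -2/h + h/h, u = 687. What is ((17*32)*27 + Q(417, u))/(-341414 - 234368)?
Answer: -15725774/593343351 ≈ -0.026504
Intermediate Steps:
r(L, h) = 1 - 2/h (r(L, h) = -2/h + 1 = 1 - 2/h)
Q(v, V) = 5*V/6 - (-2 + V)/(6*V) (Q(v, V) = -((-2 + V)/V + V*(-5))/6 = -((-2 + V)/V - 5*V)/6 = -(-5*V + (-2 + V)/V)/6 = 5*V/6 - (-2 + V)/(6*V))
((17*32)*27 + Q(417, u))/(-341414 - 234368) = ((17*32)*27 + (⅙)*(2 - 1*687 + 5*687²)/687)/(-341414 - 234368) = (544*27 + (⅙)*(1/687)*(2 - 687 + 5*471969))/(-575782) = (14688 + (⅙)*(1/687)*(2 - 687 + 2359845))*(-1/575782) = (14688 + (⅙)*(1/687)*2359160)*(-1/575782) = (14688 + 1179580/2061)*(-1/575782) = (31451548/2061)*(-1/575782) = -15725774/593343351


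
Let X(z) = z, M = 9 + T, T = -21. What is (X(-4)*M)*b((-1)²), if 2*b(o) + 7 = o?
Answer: -144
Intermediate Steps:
b(o) = -7/2 + o/2
M = -12 (M = 9 - 21 = -12)
(X(-4)*M)*b((-1)²) = (-4*(-12))*(-7/2 + (½)*(-1)²) = 48*(-7/2 + (½)*1) = 48*(-7/2 + ½) = 48*(-3) = -144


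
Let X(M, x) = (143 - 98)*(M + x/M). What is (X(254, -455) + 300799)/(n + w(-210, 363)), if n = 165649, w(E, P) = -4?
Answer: 79285691/42073830 ≈ 1.8844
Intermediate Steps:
X(M, x) = 45*M + 45*x/M (X(M, x) = 45*(M + x/M) = 45*M + 45*x/M)
(X(254, -455) + 300799)/(n + w(-210, 363)) = ((45*254 + 45*(-455)/254) + 300799)/(165649 - 4) = ((11430 + 45*(-455)*(1/254)) + 300799)/165645 = ((11430 - 20475/254) + 300799)*(1/165645) = (2882745/254 + 300799)*(1/165645) = (79285691/254)*(1/165645) = 79285691/42073830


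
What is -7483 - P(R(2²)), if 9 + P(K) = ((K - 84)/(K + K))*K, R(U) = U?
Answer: -7434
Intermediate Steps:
P(K) = -51 + K/2 (P(K) = -9 + ((K - 84)/(K + K))*K = -9 + ((-84 + K)/((2*K)))*K = -9 + ((-84 + K)*(1/(2*K)))*K = -9 + ((-84 + K)/(2*K))*K = -9 + (-42 + K/2) = -51 + K/2)
-7483 - P(R(2²)) = -7483 - (-51 + (½)*2²) = -7483 - (-51 + (½)*4) = -7483 - (-51 + 2) = -7483 - 1*(-49) = -7483 + 49 = -7434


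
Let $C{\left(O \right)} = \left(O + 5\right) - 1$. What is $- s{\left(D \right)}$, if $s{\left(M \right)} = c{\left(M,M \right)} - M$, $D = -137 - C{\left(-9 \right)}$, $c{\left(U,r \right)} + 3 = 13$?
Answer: $-142$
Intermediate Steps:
$C{\left(O \right)} = 4 + O$ ($C{\left(O \right)} = \left(5 + O\right) - 1 = 4 + O$)
$c{\left(U,r \right)} = 10$ ($c{\left(U,r \right)} = -3 + 13 = 10$)
$D = -132$ ($D = -137 - \left(4 - 9\right) = -137 - -5 = -137 + 5 = -132$)
$s{\left(M \right)} = 10 - M$
$- s{\left(D \right)} = - (10 - -132) = - (10 + 132) = \left(-1\right) 142 = -142$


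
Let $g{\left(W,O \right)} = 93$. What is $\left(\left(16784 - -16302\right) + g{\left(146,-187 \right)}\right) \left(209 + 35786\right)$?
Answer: $1194278105$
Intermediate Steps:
$\left(\left(16784 - -16302\right) + g{\left(146,-187 \right)}\right) \left(209 + 35786\right) = \left(\left(16784 - -16302\right) + 93\right) \left(209 + 35786\right) = \left(\left(16784 + 16302\right) + 93\right) 35995 = \left(33086 + 93\right) 35995 = 33179 \cdot 35995 = 1194278105$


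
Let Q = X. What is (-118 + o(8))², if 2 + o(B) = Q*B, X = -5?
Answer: 25600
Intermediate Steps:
Q = -5
o(B) = -2 - 5*B
(-118 + o(8))² = (-118 + (-2 - 5*8))² = (-118 + (-2 - 40))² = (-118 - 42)² = (-160)² = 25600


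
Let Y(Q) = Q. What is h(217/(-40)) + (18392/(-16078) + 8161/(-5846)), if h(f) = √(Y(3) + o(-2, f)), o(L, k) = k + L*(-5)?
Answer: -119366095/46995994 + √3030/20 ≈ 0.21235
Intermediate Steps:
o(L, k) = k - 5*L
h(f) = √(13 + f) (h(f) = √(3 + (f - 5*(-2))) = √(3 + (f + 10)) = √(3 + (10 + f)) = √(13 + f))
h(217/(-40)) + (18392/(-16078) + 8161/(-5846)) = √(13 + 217/(-40)) + (18392/(-16078) + 8161/(-5846)) = √(13 + 217*(-1/40)) + (18392*(-1/16078) + 8161*(-1/5846)) = √(13 - 217/40) + (-9196/8039 - 8161/5846) = √(303/40) - 119366095/46995994 = √3030/20 - 119366095/46995994 = -119366095/46995994 + √3030/20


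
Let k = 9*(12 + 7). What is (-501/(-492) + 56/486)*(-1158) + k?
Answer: -7582607/6642 ≈ -1141.6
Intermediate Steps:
k = 171 (k = 9*19 = 171)
(-501/(-492) + 56/486)*(-1158) + k = (-501/(-492) + 56/486)*(-1158) + 171 = (-501*(-1/492) + 56*(1/486))*(-1158) + 171 = (167/164 + 28/243)*(-1158) + 171 = (45173/39852)*(-1158) + 171 = -8718389/6642 + 171 = -7582607/6642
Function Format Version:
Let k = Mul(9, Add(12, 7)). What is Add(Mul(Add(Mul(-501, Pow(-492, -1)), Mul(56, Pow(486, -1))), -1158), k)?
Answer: Rational(-7582607, 6642) ≈ -1141.6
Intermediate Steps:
k = 171 (k = Mul(9, 19) = 171)
Add(Mul(Add(Mul(-501, Pow(-492, -1)), Mul(56, Pow(486, -1))), -1158), k) = Add(Mul(Add(Mul(-501, Pow(-492, -1)), Mul(56, Pow(486, -1))), -1158), 171) = Add(Mul(Add(Mul(-501, Rational(-1, 492)), Mul(56, Rational(1, 486))), -1158), 171) = Add(Mul(Add(Rational(167, 164), Rational(28, 243)), -1158), 171) = Add(Mul(Rational(45173, 39852), -1158), 171) = Add(Rational(-8718389, 6642), 171) = Rational(-7582607, 6642)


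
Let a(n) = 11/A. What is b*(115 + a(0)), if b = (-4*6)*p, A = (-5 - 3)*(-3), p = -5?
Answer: 13855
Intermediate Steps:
A = 24 (A = -8*(-3) = 24)
a(n) = 11/24
b = 120 (b = -4*6*(-5) = -24*(-5) = 120)
b*(115 + a(0)) = 120*(115 + 11/24) = 120*(2771/24) = 13855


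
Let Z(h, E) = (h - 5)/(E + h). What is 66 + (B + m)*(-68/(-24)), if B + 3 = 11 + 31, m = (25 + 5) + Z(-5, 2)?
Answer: 4877/18 ≈ 270.94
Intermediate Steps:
Z(h, E) = (-5 + h)/(E + h)
m = 100/3 (m = (25 + 5) + (-5 - 5)/(2 - 5) = 30 - 10/(-3) = 30 - 1/3*(-10) = 30 + 10/3 = 100/3 ≈ 33.333)
B = 39 (B = -3 + (11 + 31) = -3 + 42 = 39)
66 + (B + m)*(-68/(-24)) = 66 + (39 + 100/3)*(-68/(-24)) = 66 + 217*(-68*(-1/24))/3 = 66 + (217/3)*(17/6) = 66 + 3689/18 = 4877/18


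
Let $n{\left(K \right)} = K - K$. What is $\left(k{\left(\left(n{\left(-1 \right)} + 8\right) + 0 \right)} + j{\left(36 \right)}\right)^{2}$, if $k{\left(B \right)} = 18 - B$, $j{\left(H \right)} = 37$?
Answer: $2209$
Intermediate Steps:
$n{\left(K \right)} = 0$
$\left(k{\left(\left(n{\left(-1 \right)} + 8\right) + 0 \right)} + j{\left(36 \right)}\right)^{2} = \left(\left(18 - \left(\left(0 + 8\right) + 0\right)\right) + 37\right)^{2} = \left(\left(18 - \left(8 + 0\right)\right) + 37\right)^{2} = \left(\left(18 - 8\right) + 37\right)^{2} = \left(10 + 37\right)^{2} = 47^{2} = 2209$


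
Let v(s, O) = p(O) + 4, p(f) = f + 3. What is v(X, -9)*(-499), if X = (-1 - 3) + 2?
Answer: 998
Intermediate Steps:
X = -2 (X = -4 + 2 = -2)
p(f) = 3 + f
v(s, O) = 7 + O (v(s, O) = (3 + O) + 4 = 7 + O)
v(X, -9)*(-499) = (7 - 9)*(-499) = -2*(-499) = 998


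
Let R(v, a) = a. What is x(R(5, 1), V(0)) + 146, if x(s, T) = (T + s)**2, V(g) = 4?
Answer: 171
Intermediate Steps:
x(R(5, 1), V(0)) + 146 = (4 + 1)**2 + 146 = 5**2 + 146 = 25 + 146 = 171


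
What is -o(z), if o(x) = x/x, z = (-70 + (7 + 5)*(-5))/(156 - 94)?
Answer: -1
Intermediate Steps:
z = -65/31 (z = (-70 + 12*(-5))/62 = (-70 - 60)*(1/62) = -130*1/62 = -65/31 ≈ -2.0968)
o(x) = 1
-o(z) = -1*1 = -1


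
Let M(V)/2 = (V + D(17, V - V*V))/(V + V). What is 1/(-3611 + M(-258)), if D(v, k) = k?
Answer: -1/3351 ≈ -0.00029842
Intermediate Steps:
M(V) = (-V² + 2*V)/V (M(V) = 2*((V + (V - V*V))/(V + V)) = 2*((V + (V - V²))/((2*V))) = 2*((-V² + 2*V)*(1/(2*V))) = 2*((-V² + 2*V)/(2*V)) = (-V² + 2*V)/V)
1/(-3611 + M(-258)) = 1/(-3611 + (2 - 1*(-258))) = 1/(-3611 + (2 + 258)) = 1/(-3611 + 260) = 1/(-3351) = -1/3351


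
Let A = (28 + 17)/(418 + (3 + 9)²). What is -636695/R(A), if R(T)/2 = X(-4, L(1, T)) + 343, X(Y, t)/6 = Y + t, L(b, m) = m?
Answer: -178911295/179548 ≈ -996.45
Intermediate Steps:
A = 45/562 (A = 45/(418 + 12²) = 45/(418 + 144) = 45/562 ≈ 0.080071)
X(Y, t) = 6*Y + 6*t (X(Y, t) = 6*(Y + t) = 6*Y + 6*t)
R(T) = 638 + 12*T (R(T) = 2*((6*(-4) + 6*T) + 343) = 2*((-24 + 6*T) + 343) = 2*(319 + 6*T) = 638 + 12*T)
-636695/R(A) = -636695/(638 + 12*(45/562)) = -636695/(638 + 270/281) = -636695/179548/281 = -636695*281/179548 = -178911295/179548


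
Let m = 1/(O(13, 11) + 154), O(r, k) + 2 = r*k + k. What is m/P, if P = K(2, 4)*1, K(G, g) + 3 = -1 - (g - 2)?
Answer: -1/1836 ≈ -0.00054466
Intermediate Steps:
O(r, k) = -2 + k + k*r (O(r, k) = -2 + (r*k + k) = -2 + (k*r + k) = -2 + (k + k*r) = -2 + k + k*r)
m = 1/306 (m = 1/((-2 + 11 + 11*13) + 154) = 1/((-2 + 11 + 143) + 154) = 1/(152 + 154) = 1/306 ≈ 0.0032680)
K(G, g) = -2 - g (K(G, g) = -3 + (-1 - (g - 2)) = -3 + (-1 - (-2 + g)) = -3 + (-1 + (2 - g)) = -3 + (1 - g) = -2 - g)
P = -6 (P = (-2 - 1*4)*1 = (-2 - 4)*1 = -6*1 = -6)
m/P = (1/306)/(-6) = (1/306)*(-⅙) = -1/1836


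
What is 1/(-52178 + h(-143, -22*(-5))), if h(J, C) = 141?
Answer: -1/52037 ≈ -1.9217e-5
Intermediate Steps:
1/(-52178 + h(-143, -22*(-5))) = 1/(-52178 + 141) = 1/(-52037) = -1/52037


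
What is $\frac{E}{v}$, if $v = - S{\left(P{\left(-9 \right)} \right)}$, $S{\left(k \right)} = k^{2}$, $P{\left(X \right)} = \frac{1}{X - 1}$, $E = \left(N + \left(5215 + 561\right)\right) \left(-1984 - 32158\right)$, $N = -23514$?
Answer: $-60561079600$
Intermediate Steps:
$E = 605610796$ ($E = \left(-23514 + \left(5215 + 561\right)\right) \left(-1984 - 32158\right) = \left(-23514 + 5776\right) \left(-34142\right) = \left(-17738\right) \left(-34142\right) = 605610796$)
$P{\left(X \right)} = \frac{1}{-1 + X}$
$v = - \frac{1}{100}$ ($v = - \left(\frac{1}{-1 - 9}\right)^{2} = - \left(\frac{1}{-10}\right)^{2} = - \left(- \frac{1}{10}\right)^{2} = \left(-1\right) \frac{1}{100} = - \frac{1}{100} \approx -0.01$)
$\frac{E}{v} = \frac{605610796}{- \frac{1}{100}} = 605610796 \left(-100\right) = -60561079600$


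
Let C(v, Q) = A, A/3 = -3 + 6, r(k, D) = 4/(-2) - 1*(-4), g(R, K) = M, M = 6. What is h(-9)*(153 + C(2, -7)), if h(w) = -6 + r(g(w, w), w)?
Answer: -648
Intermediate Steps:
g(R, K) = 6
r(k, D) = 2 (r(k, D) = 4*(-½) + 4 = -2 + 4 = 2)
A = 9 (A = 3*(-3 + 6) = 3*3 = 9)
C(v, Q) = 9
h(w) = -4 (h(w) = -6 + 2 = -4)
h(-9)*(153 + C(2, -7)) = -4*(153 + 9) = -4*162 = -648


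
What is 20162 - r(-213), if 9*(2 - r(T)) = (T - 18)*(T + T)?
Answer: 31094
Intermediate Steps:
r(T) = 2 - 2*T*(-18 + T)/9 (r(T) = 2 - (T - 18)*(T + T)/9 = 2 - (-18 + T)*2*T/9 = 2 - 2*T*(-18 + T)/9)
20162 - r(-213) = 20162 - (2 + 4*(-213) - 2/9*(-213)**2) = 20162 - (2 - 852 - 2/9*45369) = 20162 - (2 - 852 - 10082) = 20162 - 1*(-10932) = 20162 + 10932 = 31094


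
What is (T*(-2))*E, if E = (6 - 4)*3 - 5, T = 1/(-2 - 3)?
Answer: ⅖ ≈ 0.40000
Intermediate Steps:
T = -⅕ (T = 1/(-5) = -⅕ ≈ -0.20000)
E = 1 (E = 2*3 - 5 = 6 - 5 = 1)
(T*(-2))*E = -⅕*(-2)*1 = (⅖)*1 = ⅖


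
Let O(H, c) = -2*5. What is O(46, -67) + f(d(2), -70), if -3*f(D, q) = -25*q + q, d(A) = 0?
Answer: -570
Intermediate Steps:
O(H, c) = -10
f(D, q) = 8*q (f(D, q) = -(-25*q + q)/3 = -(-8)*q = 8*q)
O(46, -67) + f(d(2), -70) = -10 + 8*(-70) = -10 - 560 = -570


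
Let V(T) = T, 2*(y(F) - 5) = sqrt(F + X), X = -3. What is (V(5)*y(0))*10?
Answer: 250 + 25*I*sqrt(3) ≈ 250.0 + 43.301*I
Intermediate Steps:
y(F) = 5 + sqrt(-3 + F)/2 (y(F) = 5 + sqrt(F - 3)/2 = 5 + sqrt(-3 + F)/2)
(V(5)*y(0))*10 = (5*(5 + sqrt(-3 + 0)/2))*10 = (5*(5 + sqrt(-3)/2))*10 = (5*(5 + (I*sqrt(3))/2))*10 = (5*(5 + I*sqrt(3)/2))*10 = (25 + 5*I*sqrt(3)/2)*10 = 250 + 25*I*sqrt(3)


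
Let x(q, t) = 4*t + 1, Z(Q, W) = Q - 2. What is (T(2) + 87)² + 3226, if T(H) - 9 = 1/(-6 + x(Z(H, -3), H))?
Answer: 112555/9 ≈ 12506.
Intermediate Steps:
Z(Q, W) = -2 + Q
x(q, t) = 1 + 4*t
T(H) = 9 + 1/(-5 + 4*H) (T(H) = 9 + 1/(-6 + (1 + 4*H)) = 9 + 1/(-5 + 4*H))
(T(2) + 87)² + 3226 = (4*(-11 + 9*2)/(-5 + 4*2) + 87)² + 3226 = (4*(-11 + 18)/(-5 + 8) + 87)² + 3226 = (4*7/3 + 87)² + 3226 = (4*(⅓)*7 + 87)² + 3226 = (28/3 + 87)² + 3226 = (289/3)² + 3226 = 83521/9 + 3226 = 112555/9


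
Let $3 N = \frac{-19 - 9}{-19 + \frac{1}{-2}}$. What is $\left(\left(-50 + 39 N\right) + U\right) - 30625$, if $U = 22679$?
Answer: $- \frac{23932}{3} \approx -7977.3$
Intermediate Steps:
$N = \frac{56}{117}$ ($N = \frac{\left(-19 - 9\right) \frac{1}{-19 + \frac{1}{-2}}}{3} = \frac{\left(-28\right) \frac{1}{-19 - \frac{1}{2}}}{3} = \frac{\left(-28\right) \frac{1}{- \frac{39}{2}}}{3} = \frac{\left(-28\right) \left(- \frac{2}{39}\right)}{3} = \frac{1}{3} \cdot \frac{56}{39} = \frac{56}{117} \approx 0.47863$)
$\left(\left(-50 + 39 N\right) + U\right) - 30625 = \left(\left(-50 + 39 \cdot \frac{56}{117}\right) + 22679\right) - 30625 = \left(\left(-50 + \frac{56}{3}\right) + 22679\right) - 30625 = \left(- \frac{94}{3} + 22679\right) - 30625 = \frac{67943}{3} - 30625 = - \frac{23932}{3}$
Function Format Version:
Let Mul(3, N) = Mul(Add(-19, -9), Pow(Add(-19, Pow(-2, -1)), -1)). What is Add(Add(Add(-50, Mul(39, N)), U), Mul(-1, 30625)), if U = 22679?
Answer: Rational(-23932, 3) ≈ -7977.3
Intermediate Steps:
N = Rational(56, 117) (N = Mul(Rational(1, 3), Mul(Add(-19, -9), Pow(Add(-19, Pow(-2, -1)), -1))) = Mul(Rational(1, 3), Mul(-28, Pow(Add(-19, Rational(-1, 2)), -1))) = Mul(Rational(1, 3), Mul(-28, Pow(Rational(-39, 2), -1))) = Mul(Rational(1, 3), Mul(-28, Rational(-2, 39))) = Mul(Rational(1, 3), Rational(56, 39)) = Rational(56, 117) ≈ 0.47863)
Add(Add(Add(-50, Mul(39, N)), U), Mul(-1, 30625)) = Add(Add(Add(-50, Mul(39, Rational(56, 117))), 22679), Mul(-1, 30625)) = Add(Add(Add(-50, Rational(56, 3)), 22679), -30625) = Add(Add(Rational(-94, 3), 22679), -30625) = Add(Rational(67943, 3), -30625) = Rational(-23932, 3)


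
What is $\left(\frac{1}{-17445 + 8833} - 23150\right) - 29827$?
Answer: $- \frac{456237925}{8612} \approx -52977.0$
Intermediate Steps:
$\left(\frac{1}{-17445 + 8833} - 23150\right) - 29827 = \left(\frac{1}{-8612} - 23150\right) - 29827 = \left(- \frac{1}{8612} - 23150\right) - 29827 = - \frac{199367801}{8612} - 29827 = - \frac{456237925}{8612}$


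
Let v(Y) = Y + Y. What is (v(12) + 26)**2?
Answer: 2500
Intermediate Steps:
v(Y) = 2*Y
(v(12) + 26)**2 = (2*12 + 26)**2 = (24 + 26)**2 = 50**2 = 2500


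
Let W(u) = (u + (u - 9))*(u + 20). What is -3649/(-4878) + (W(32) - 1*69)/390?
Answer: 1253134/158535 ≈ 7.9045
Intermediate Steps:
W(u) = (-9 + 2*u)*(20 + u) (W(u) = (u + (-9 + u))*(20 + u) = (-9 + 2*u)*(20 + u))
-3649/(-4878) + (W(32) - 1*69)/390 = -3649/(-4878) + ((-180 + 2*32**2 + 31*32) - 1*69)/390 = -3649*(-1/4878) + ((-180 + 2*1024 + 992) - 69)*(1/390) = 3649/4878 + ((-180 + 2048 + 992) - 69)*(1/390) = 3649/4878 + (2860 - 69)*(1/390) = 3649/4878 + 2791*(1/390) = 3649/4878 + 2791/390 = 1253134/158535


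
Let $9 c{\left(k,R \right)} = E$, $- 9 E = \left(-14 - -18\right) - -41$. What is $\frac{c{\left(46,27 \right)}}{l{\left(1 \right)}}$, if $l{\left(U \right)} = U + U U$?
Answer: $- \frac{5}{18} \approx -0.27778$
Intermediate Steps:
$l{\left(U \right)} = U + U^{2}$
$E = -5$ ($E = - \frac{\left(-14 - -18\right) - -41}{9} = - \frac{\left(-14 + 18\right) + 41}{9} = - \frac{4 + 41}{9} = \left(- \frac{1}{9}\right) 45 = -5$)
$c{\left(k,R \right)} = - \frac{5}{9}$ ($c{\left(k,R \right)} = \frac{1}{9} \left(-5\right) = - \frac{5}{9}$)
$\frac{c{\left(46,27 \right)}}{l{\left(1 \right)}} = - \frac{5}{9 \cdot 1 \left(1 + 1\right)} = - \frac{5}{9 \cdot 1 \cdot 2} = - \frac{5}{9 \cdot 2} = \left(- \frac{5}{9}\right) \frac{1}{2} = - \frac{5}{18}$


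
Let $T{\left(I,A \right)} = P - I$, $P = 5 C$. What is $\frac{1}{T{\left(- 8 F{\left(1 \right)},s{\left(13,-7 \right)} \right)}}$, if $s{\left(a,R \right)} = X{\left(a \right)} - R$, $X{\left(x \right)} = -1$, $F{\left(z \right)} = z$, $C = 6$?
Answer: $\frac{1}{38} \approx 0.026316$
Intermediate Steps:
$s{\left(a,R \right)} = -1 - R$
$P = 30$ ($P = 5 \cdot 6 = 30$)
$T{\left(I,A \right)} = 30 - I$
$\frac{1}{T{\left(- 8 F{\left(1 \right)},s{\left(13,-7 \right)} \right)}} = \frac{1}{30 - \left(-8\right) 1} = \frac{1}{30 - -8} = \frac{1}{30 + 8} = \frac{1}{38}$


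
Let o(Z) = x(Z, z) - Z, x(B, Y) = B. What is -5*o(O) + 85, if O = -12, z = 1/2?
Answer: 85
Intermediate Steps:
z = ½ ≈ 0.50000
o(Z) = 0 (o(Z) = Z - Z = 0)
-5*o(O) + 85 = -5*0 + 85 = 0 + 85 = 85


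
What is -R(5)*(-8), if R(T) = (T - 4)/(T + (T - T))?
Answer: 8/5 ≈ 1.6000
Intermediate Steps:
R(T) = (-4 + T)/T (R(T) = (-4 + T)/(T + 0) = (-4 + T)/T)
-R(5)*(-8) = -(-4 + 5)/5*(-8) = -(1/5)*1*(-8) = -(-8)/5 = -1*(-8/5) = 8/5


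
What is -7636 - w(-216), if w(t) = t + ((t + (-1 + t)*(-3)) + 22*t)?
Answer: -3103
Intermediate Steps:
w(t) = 3 + 21*t (w(t) = t + ((t + (3 - 3*t)) + 22*t) = t + ((3 - 2*t) + 22*t) = t + (3 + 20*t) = 3 + 21*t)
-7636 - w(-216) = -7636 - (3 + 21*(-216)) = -7636 - (3 - 4536) = -7636 - 1*(-4533) = -7636 + 4533 = -3103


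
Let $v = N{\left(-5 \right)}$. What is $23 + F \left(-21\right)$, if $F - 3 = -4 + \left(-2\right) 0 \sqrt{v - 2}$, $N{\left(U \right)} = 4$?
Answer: $44$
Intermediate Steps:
$v = 4$
$F = -1$ ($F = 3 - \left(4 - \left(-2\right) 0 \sqrt{4 - 2}\right) = 3 - \left(4 + 0 \sqrt{2}\right) = 3 + \left(-4 + 0\right) = 3 - 4 = -1$)
$23 + F \left(-21\right) = 23 - -21 = 23 + 21 = 44$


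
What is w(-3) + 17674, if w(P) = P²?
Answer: 17683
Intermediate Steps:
w(-3) + 17674 = (-3)² + 17674 = 9 + 17674 = 17683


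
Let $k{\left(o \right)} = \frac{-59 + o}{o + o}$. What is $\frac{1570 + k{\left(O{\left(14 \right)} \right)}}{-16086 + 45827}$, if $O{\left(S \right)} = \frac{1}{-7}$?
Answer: $\frac{1777}{29741} \approx 0.059749$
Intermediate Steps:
$O{\left(S \right)} = - \frac{1}{7}$
$k{\left(o \right)} = \frac{-59 + o}{2 o}$
$\frac{1570 + k{\left(O{\left(14 \right)} \right)}}{-16086 + 45827} = \frac{1570 + \frac{-59 - \frac{1}{7}}{2 \left(- \frac{1}{7}\right)}}{-16086 + 45827} = \frac{1570 + \frac{1}{2} \left(-7\right) \left(- \frac{414}{7}\right)}{29741} = \left(1570 + 207\right) \frac{1}{29741} = 1777 \cdot \frac{1}{29741} = \frac{1777}{29741}$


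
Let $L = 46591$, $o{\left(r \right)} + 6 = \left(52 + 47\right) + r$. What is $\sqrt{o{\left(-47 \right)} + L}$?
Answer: $\sqrt{46637} \approx 215.96$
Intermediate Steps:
$o{\left(r \right)} = 93 + r$ ($o{\left(r \right)} = -6 + \left(\left(52 + 47\right) + r\right) = -6 + \left(99 + r\right) = 93 + r$)
$\sqrt{o{\left(-47 \right)} + L} = \sqrt{\left(93 - 47\right) + 46591} = \sqrt{46 + 46591} = \sqrt{46637}$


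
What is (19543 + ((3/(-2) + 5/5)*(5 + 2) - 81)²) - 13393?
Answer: 53161/4 ≈ 13290.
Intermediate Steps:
(19543 + ((3/(-2) + 5/5)*(5 + 2) - 81)²) - 13393 = (19543 + ((3*(-½) + 5*(⅕))*7 - 81)²) - 13393 = (19543 + ((-3/2 + 1)*7 - 81)²) - 13393 = (19543 + (-½*7 - 81)²) - 13393 = (19543 + (-7/2 - 81)²) - 13393 = (19543 + (-169/2)²) - 13393 = (19543 + 28561/4) - 13393 = 106733/4 - 13393 = 53161/4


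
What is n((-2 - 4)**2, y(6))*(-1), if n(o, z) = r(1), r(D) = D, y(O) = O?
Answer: -1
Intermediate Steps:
n(o, z) = 1
n((-2 - 4)**2, y(6))*(-1) = 1*(-1) = -1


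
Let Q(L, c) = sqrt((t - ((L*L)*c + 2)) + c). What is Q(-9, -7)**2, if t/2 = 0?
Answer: 558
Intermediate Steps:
t = 0 (t = 2*0 = 0)
Q(L, c) = sqrt(-2 + c - c*L**2) (Q(L, c) = sqrt((0 - ((L*L)*c + 2)) + c) = sqrt((0 - (L**2*c + 2)) + c) = sqrt((0 - (c*L**2 + 2)) + c) = sqrt((0 - (2 + c*L**2)) + c) = sqrt((0 + (-2 - c*L**2)) + c) = sqrt((-2 - c*L**2) + c) = sqrt(-2 + c - c*L**2))
Q(-9, -7)**2 = (sqrt(-2 - 7 - 1*(-7)*(-9)**2))**2 = (sqrt(-2 - 7 - 1*(-7)*81))**2 = (sqrt(-2 - 7 + 567))**2 = (sqrt(558))**2 = (3*sqrt(62))**2 = 558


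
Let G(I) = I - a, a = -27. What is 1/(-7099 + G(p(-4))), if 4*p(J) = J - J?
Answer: -1/7072 ≈ -0.00014140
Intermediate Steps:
p(J) = 0 (p(J) = (J - J)/4 = (1/4)*0 = 0)
G(I) = 27 + I (G(I) = I - 1*(-27) = I + 27 = 27 + I)
1/(-7099 + G(p(-4))) = 1/(-7099 + (27 + 0)) = 1/(-7099 + 27) = 1/(-7072) = -1/7072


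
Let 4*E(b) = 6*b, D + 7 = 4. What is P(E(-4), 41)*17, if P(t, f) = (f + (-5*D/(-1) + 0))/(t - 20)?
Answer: -17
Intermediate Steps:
D = -3 (D = -7 + 4 = -3)
E(b) = 3*b/2 (E(b) = (6*b)/4 = 3*b/2)
P(t, f) = (-15 + f)/(-20 + t) (P(t, f) = (f + (-(-15)/(-1) + 0))/(t - 20) = (f + (-(-15)*(-1) + 0))/(-20 + t) = (f + (-5*3 + 0))/(-20 + t) = (f + (-15 + 0))/(-20 + t) = (f - 15)/(-20 + t) = (-15 + f)/(-20 + t))
P(E(-4), 41)*17 = ((-15 + 41)/(-20 + (3/2)*(-4)))*17 = (26/(-20 - 6))*17 = (26/(-26))*17 = -1/26*26*17 = -1*17 = -17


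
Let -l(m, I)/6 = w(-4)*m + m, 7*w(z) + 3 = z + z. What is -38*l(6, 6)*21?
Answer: -16416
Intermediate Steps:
w(z) = -3/7 + 2*z/7 (w(z) = -3/7 + (z + z)/7 = -3/7 + (2*z)/7 = -3/7 + 2*z/7)
l(m, I) = 24*m/7 (l(m, I) = -6*((-3/7 + (2/7)*(-4))*m + m) = -6*((-3/7 - 8/7)*m + m) = -6*(-11*m/7 + m) = -(-24)*m/7 = 24*m/7)
-38*l(6, 6)*21 = -912*6/7*21 = -38*144/7*21 = -5472/7*21 = -16416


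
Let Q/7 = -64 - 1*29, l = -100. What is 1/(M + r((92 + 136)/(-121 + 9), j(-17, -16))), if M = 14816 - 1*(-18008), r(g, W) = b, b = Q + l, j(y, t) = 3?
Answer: 1/32073 ≈ 3.1179e-5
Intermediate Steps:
Q = -651 (Q = 7*(-64 - 1*29) = 7*(-64 - 29) = 7*(-93) = -651)
b = -751 (b = -651 - 100 = -751)
r(g, W) = -751
M = 32824 (M = 14816 + 18008 = 32824)
1/(M + r((92 + 136)/(-121 + 9), j(-17, -16))) = 1/(32824 - 751) = 1/32073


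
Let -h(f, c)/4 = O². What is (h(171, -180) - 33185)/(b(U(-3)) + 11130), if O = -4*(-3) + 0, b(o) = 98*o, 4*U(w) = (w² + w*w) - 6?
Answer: -4823/1632 ≈ -2.9553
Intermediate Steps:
U(w) = -3/2 + w²/2 (U(w) = ((w² + w*w) - 6)/4 = ((w² + w²) - 6)/4 = (2*w² - 6)/4 = (-6 + 2*w²)/4 = -3/2 + w²/2)
O = 12 (O = 12 + 0 = 12)
h(f, c) = -576 (h(f, c) = -4*12² = -4*144 = -576)
(h(171, -180) - 33185)/(b(U(-3)) + 11130) = (-576 - 33185)/(98*(-3/2 + (½)*(-3)²) + 11130) = -33761/(98*(-3/2 + (½)*9) + 11130) = -33761/(98*(-3/2 + 9/2) + 11130) = -33761/(98*3 + 11130) = -33761/(294 + 11130) = -33761/11424 = -33761*1/11424 = -4823/1632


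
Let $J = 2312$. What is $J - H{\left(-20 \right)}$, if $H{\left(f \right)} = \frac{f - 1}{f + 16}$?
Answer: $\frac{9227}{4} \approx 2306.8$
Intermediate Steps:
$H{\left(f \right)} = \frac{-1 + f}{16 + f}$
$J - H{\left(-20 \right)} = 2312 - \frac{-1 - 20}{16 - 20} = 2312 - \frac{1}{-4} \left(-21\right) = 2312 - \left(- \frac{1}{4}\right) \left(-21\right) = 2312 - \frac{21}{4} = \frac{9227}{4}$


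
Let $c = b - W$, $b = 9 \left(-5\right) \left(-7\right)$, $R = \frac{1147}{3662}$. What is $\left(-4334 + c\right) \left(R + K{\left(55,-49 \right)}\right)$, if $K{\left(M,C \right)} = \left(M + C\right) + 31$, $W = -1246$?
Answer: $- \frac{378905493}{3662} \approx -1.0347 \cdot 10^{5}$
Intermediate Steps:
$R = \frac{1147}{3662}$ ($R = 1147 \cdot \frac{1}{3662} = \frac{1147}{3662} \approx 0.31322$)
$b = 315$ ($b = \left(-45\right) \left(-7\right) = 315$)
$K{\left(M,C \right)} = 31 + C + M$ ($K{\left(M,C \right)} = \left(C + M\right) + 31 = 31 + C + M$)
$c = 1561$ ($c = 315 - -1246 = 315 + 1246 = 1561$)
$\left(-4334 + c\right) \left(R + K{\left(55,-49 \right)}\right) = \left(-4334 + 1561\right) \left(\frac{1147}{3662} + \left(31 - 49 + 55\right)\right) = - 2773 \left(\frac{1147}{3662} + 37\right) = \left(-2773\right) \frac{136641}{3662} = - \frac{378905493}{3662}$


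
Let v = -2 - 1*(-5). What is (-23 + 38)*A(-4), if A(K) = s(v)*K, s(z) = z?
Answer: -180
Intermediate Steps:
v = 3 (v = -2 + 5 = 3)
A(K) = 3*K
(-23 + 38)*A(-4) = (-23 + 38)*(3*(-4)) = 15*(-12) = -180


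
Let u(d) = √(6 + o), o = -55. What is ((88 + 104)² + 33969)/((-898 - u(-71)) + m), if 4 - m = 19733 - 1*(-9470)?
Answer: -2131860801/905829458 + 495831*I/905829458 ≈ -2.3535 + 0.00054738*I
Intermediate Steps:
u(d) = 7*I (u(d) = √(6 - 55) = √(-49) = 7*I)
m = -29199 (m = 4 - (19733 - 1*(-9470)) = 4 - (19733 + 9470) = 4 - 1*29203 = 4 - 29203 = -29199)
((88 + 104)² + 33969)/((-898 - u(-71)) + m) = ((88 + 104)² + 33969)/((-898 - 7*I) - 29199) = (192² + 33969)/((-898 - 7*I) - 29199) = (36864 + 33969)/(-30097 - 7*I) = 70833*((-30097 + 7*I)/905829458) = 70833*(-30097 + 7*I)/905829458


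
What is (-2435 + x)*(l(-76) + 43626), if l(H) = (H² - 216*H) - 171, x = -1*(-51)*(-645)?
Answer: -2319308510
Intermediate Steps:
x = -32895 (x = 51*(-645) = -32895)
l(H) = -171 + H² - 216*H
(-2435 + x)*(l(-76) + 43626) = (-2435 - 32895)*((-171 + (-76)² - 216*(-76)) + 43626) = -35330*((-171 + 5776 + 16416) + 43626) = -35330*(22021 + 43626) = -35330*65647 = -2319308510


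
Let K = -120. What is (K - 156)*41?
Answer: -11316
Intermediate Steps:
(K - 156)*41 = (-120 - 156)*41 = -276*41 = -11316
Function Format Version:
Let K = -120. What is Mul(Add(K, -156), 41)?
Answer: -11316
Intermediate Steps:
Mul(Add(K, -156), 41) = Mul(Add(-120, -156), 41) = Mul(-276, 41) = -11316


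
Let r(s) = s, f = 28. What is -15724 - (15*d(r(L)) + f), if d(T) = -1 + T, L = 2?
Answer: -15767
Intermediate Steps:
-15724 - (15*d(r(L)) + f) = -15724 - (15*(-1 + 2) + 28) = -15724 - (15*1 + 28) = -15724 - (15 + 28) = -15724 - 1*43 = -15724 - 43 = -15767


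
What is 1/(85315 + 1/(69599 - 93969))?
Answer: 24370/2079126549 ≈ 1.1721e-5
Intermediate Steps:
1/(85315 + 1/(69599 - 93969)) = 1/(85315 + 1/(-24370)) = 1/(85315 - 1/24370) = 1/(2079126549/24370) = 24370/2079126549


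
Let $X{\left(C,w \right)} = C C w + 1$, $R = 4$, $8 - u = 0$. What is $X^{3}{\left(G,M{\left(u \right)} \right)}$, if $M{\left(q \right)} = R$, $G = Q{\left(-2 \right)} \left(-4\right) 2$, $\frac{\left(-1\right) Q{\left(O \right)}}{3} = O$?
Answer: $783012621313$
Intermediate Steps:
$u = 8$ ($u = 8 - 0 = 8 + 0 = 8$)
$Q{\left(O \right)} = - 3 O$
$G = -48$ ($G = \left(-3\right) \left(-2\right) \left(-4\right) 2 = 6 \left(-4\right) 2 = \left(-24\right) 2 = -48$)
$M{\left(q \right)} = 4$
$X{\left(C,w \right)} = 1 + w C^{2}$ ($X{\left(C,w \right)} = C^{2} w + 1 = w C^{2} + 1 = 1 + w C^{2}$)
$X^{3}{\left(G,M{\left(u \right)} \right)} = \left(1 + 4 \left(-48\right)^{2}\right)^{3} = \left(1 + 4 \cdot 2304\right)^{3} = \left(1 + 9216\right)^{3} = 9217^{3} = 783012621313$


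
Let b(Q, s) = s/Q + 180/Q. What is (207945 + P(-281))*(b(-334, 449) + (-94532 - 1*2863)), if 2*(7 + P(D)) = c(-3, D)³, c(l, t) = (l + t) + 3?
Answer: 708260698090235/668 ≈ 1.0603e+12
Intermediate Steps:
c(l, t) = 3 + l + t
b(Q, s) = 180/Q + s/Q
P(D) = -7 + D³/2 (P(D) = -7 + (3 - 3 + D)³/2 = -7 + D³/2)
(207945 + P(-281))*(b(-334, 449) + (-94532 - 1*2863)) = (207945 + (-7 + (½)*(-281)³))*((180 + 449)/(-334) + (-94532 - 1*2863)) = (207945 + (-7 + (½)*(-22188041)))*(-1/334*629 + (-94532 - 2863)) = (207945 + (-7 - 22188041/2))*(-629/334 - 97395) = (207945 - 22188055/2)*(-32530559/334) = -21772165/2*(-32530559/334) = 708260698090235/668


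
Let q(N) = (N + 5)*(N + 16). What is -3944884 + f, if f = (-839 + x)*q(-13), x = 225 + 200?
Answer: -3934948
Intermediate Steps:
q(N) = (5 + N)*(16 + N)
x = 425
f = 9936 (f = (-839 + 425)*(80 + (-13)² + 21*(-13)) = -414*(80 + 169 - 273) = -414*(-24) = 9936)
-3944884 + f = -3944884 + 9936 = -3934948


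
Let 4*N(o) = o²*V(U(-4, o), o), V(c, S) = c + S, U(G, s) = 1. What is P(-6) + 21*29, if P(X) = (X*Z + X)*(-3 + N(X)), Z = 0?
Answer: 897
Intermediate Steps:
V(c, S) = S + c
N(o) = o²*(1 + o)/4 (N(o) = (o²*(o + 1))/4 = (o²*(1 + o))/4 = o²*(1 + o)/4)
P(X) = X*(-3 + X²*(1 + X)/4) (P(X) = (X*0 + X)*(-3 + X²*(1 + X)/4) = (0 + X)*(-3 + X²*(1 + X)/4) = X*(-3 + X²*(1 + X)/4))
P(-6) + 21*29 = (¼)*(-6)*(-12 + (-6)²*(1 - 6)) + 21*29 = (¼)*(-6)*(-12 + 36*(-5)) + 609 = (¼)*(-6)*(-12 - 180) + 609 = (¼)*(-6)*(-192) + 609 = 288 + 609 = 897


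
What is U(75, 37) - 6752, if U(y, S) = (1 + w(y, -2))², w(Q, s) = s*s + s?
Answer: -6743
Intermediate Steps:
w(Q, s) = s + s² (w(Q, s) = s² + s = s + s²)
U(y, S) = 9 (U(y, S) = (1 - 2*(1 - 2))² = (1 - 2*(-1))² = (1 + 2)² = 3² = 9)
U(75, 37) - 6752 = 9 - 6752 = -6743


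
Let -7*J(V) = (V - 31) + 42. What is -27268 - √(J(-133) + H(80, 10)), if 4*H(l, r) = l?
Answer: -27268 - √1834/7 ≈ -27274.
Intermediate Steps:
H(l, r) = l/4
J(V) = -11/7 - V/7 (J(V) = -((V - 31) + 42)/7 = -((-31 + V) + 42)/7 = -(11 + V)/7 = -11/7 - V/7)
-27268 - √(J(-133) + H(80, 10)) = -27268 - √((-11/7 - ⅐*(-133)) + (¼)*80) = -27268 - √((-11/7 + 19) + 20) = -27268 - √(122/7 + 20) = -27268 - √(262/7) = -27268 - √1834/7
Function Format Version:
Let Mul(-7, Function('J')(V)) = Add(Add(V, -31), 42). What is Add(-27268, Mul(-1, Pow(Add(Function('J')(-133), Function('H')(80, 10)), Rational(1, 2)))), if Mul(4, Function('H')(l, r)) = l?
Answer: Add(-27268, Mul(Rational(-1, 7), Pow(1834, Rational(1, 2)))) ≈ -27274.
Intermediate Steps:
Function('H')(l, r) = Mul(Rational(1, 4), l)
Function('J')(V) = Add(Rational(-11, 7), Mul(Rational(-1, 7), V)) (Function('J')(V) = Mul(Rational(-1, 7), Add(Add(V, -31), 42)) = Mul(Rational(-1, 7), Add(Add(-31, V), 42)) = Mul(Rational(-1, 7), Add(11, V)) = Add(Rational(-11, 7), Mul(Rational(-1, 7), V)))
Add(-27268, Mul(-1, Pow(Add(Function('J')(-133), Function('H')(80, 10)), Rational(1, 2)))) = Add(-27268, Mul(-1, Pow(Add(Add(Rational(-11, 7), Mul(Rational(-1, 7), -133)), Mul(Rational(1, 4), 80)), Rational(1, 2)))) = Add(-27268, Mul(-1, Pow(Add(Add(Rational(-11, 7), 19), 20), Rational(1, 2)))) = Add(-27268, Mul(-1, Pow(Add(Rational(122, 7), 20), Rational(1, 2)))) = Add(-27268, Mul(-1, Pow(Rational(262, 7), Rational(1, 2)))) = Add(-27268, Mul(-1, Mul(Rational(1, 7), Pow(1834, Rational(1, 2))))) = Add(-27268, Mul(Rational(-1, 7), Pow(1834, Rational(1, 2))))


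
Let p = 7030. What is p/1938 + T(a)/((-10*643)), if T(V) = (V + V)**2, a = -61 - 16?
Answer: -9983/163965 ≈ -0.060885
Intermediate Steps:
a = -77
T(V) = 4*V**2 (T(V) = (2*V)**2 = 4*V**2)
p/1938 + T(a)/((-10*643)) = 7030/1938 + (4*(-77)**2)/((-10*643)) = 7030*(1/1938) + (4*5929)/(-6430) = 185/51 + 23716*(-1/6430) = 185/51 - 11858/3215 = -9983/163965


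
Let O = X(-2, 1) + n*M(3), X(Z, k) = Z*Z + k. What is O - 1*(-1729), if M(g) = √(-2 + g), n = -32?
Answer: 1702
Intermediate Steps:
X(Z, k) = k + Z² (X(Z, k) = Z² + k = k + Z²)
O = -27 (O = (1 + (-2)²) - 32*√(-2 + 3) = (1 + 4) - 32*√1 = 5 - 32*1 = 5 - 32 = -27)
O - 1*(-1729) = -27 - 1*(-1729) = -27 + 1729 = 1702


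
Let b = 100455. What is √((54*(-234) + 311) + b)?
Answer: √88130 ≈ 296.87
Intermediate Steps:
√((54*(-234) + 311) + b) = √((54*(-234) + 311) + 100455) = √((-12636 + 311) + 100455) = √(-12325 + 100455) = √88130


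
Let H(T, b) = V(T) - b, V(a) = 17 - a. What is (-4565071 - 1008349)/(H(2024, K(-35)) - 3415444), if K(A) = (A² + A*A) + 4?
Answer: 1114684/683981 ≈ 1.6297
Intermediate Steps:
K(A) = 4 + 2*A² (K(A) = (A² + A²) + 4 = 2*A² + 4 = 4 + 2*A²)
H(T, b) = 17 - T - b (H(T, b) = (17 - T) - b = 17 - T - b)
(-4565071 - 1008349)/(H(2024, K(-35)) - 3415444) = (-4565071 - 1008349)/((17 - 1*2024 - (4 + 2*(-35)²)) - 3415444) = -5573420/((17 - 2024 - (4 + 2*1225)) - 3415444) = -5573420/((17 - 2024 - (4 + 2450)) - 3415444) = -5573420/((17 - 2024 - 1*2454) - 3415444) = -5573420/((17 - 2024 - 2454) - 3415444) = -5573420/(-4461 - 3415444) = -5573420/(-3419905) = -5573420*(-1/3419905) = 1114684/683981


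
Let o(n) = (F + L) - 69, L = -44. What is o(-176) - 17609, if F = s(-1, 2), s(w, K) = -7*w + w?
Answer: -17716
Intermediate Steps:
s(w, K) = -6*w
F = 6 (F = -6*(-1) = 6)
o(n) = -107 (o(n) = (6 - 44) - 69 = -38 - 69 = -107)
o(-176) - 17609 = -107 - 17609 = -17716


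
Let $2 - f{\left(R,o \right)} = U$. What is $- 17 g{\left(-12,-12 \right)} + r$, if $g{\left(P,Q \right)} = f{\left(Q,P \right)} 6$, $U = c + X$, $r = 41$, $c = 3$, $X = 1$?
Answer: $245$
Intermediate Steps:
$U = 4$ ($U = 3 + 1 = 4$)
$f{\left(R,o \right)} = -2$ ($f{\left(R,o \right)} = 2 - 4 = -2$)
$g{\left(P,Q \right)} = -12$ ($g{\left(P,Q \right)} = \left(-2\right) 6 = -12$)
$- 17 g{\left(-12,-12 \right)} + r = \left(-17\right) \left(-12\right) + 41 = 204 + 41 = 245$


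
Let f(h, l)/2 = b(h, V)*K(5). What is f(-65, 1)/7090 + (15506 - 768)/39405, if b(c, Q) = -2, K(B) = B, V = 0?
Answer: 10370432/27938145 ≈ 0.37119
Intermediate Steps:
f(h, l) = -20 (f(h, l) = 2*(-2*5) = 2*(-10) = -20)
f(-65, 1)/7090 + (15506 - 768)/39405 = -20/7090 + (15506 - 768)/39405 = -20*1/7090 + 14738*(1/39405) = -2/709 + 14738/39405 = 10370432/27938145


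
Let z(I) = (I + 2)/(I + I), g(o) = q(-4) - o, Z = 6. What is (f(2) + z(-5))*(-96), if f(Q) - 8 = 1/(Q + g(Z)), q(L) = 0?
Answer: -3864/5 ≈ -772.80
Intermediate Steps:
g(o) = -o (g(o) = 0 - o = -o)
f(Q) = 8 + 1/(-6 + Q) (f(Q) = 8 + 1/(Q - 1*6) = 8 + 1/(Q - 6) = 8 + 1/(-6 + Q))
z(I) = (2 + I)/(2*I) (z(I) = (2 + I)/((2*I)) = (2 + I)*(1/(2*I)) = (2 + I)/(2*I))
(f(2) + z(-5))*(-96) = ((-47 + 8*2)/(-6 + 2) + (½)*(2 - 5)/(-5))*(-96) = ((-47 + 16)/(-4) + (½)*(-⅕)*(-3))*(-96) = (-¼*(-31) + 3/10)*(-96) = (31/4 + 3/10)*(-96) = (161/20)*(-96) = -3864/5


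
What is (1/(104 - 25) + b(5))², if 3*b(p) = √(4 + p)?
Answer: 6400/6241 ≈ 1.0255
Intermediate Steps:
b(p) = √(4 + p)/3
(1/(104 - 25) + b(5))² = (1/(104 - 25) + √(4 + 5)/3)² = (1/79 + √9/3)² = (1/79 + (⅓)*3)² = (1/79 + 1)² = (80/79)² = 6400/6241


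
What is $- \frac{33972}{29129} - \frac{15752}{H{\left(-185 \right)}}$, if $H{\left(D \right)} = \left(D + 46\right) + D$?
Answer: $\frac{111958270}{2359449} \approx 47.451$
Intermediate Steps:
$H{\left(D \right)} = 46 + 2 D$ ($H{\left(D \right)} = \left(46 + D\right) + D = 46 + 2 D$)
$- \frac{33972}{29129} - \frac{15752}{H{\left(-185 \right)}} = - \frac{33972}{29129} - \frac{15752}{46 + 2 \left(-185\right)} = \left(-33972\right) \frac{1}{29129} - \frac{15752}{46 - 370} = - \frac{33972}{29129} - \frac{15752}{-324} = - \frac{33972}{29129} - - \frac{3938}{81} = - \frac{33972}{29129} + \frac{3938}{81} = \frac{111958270}{2359449}$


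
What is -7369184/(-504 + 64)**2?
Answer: -230287/6050 ≈ -38.064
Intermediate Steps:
-7369184/(-504 + 64)**2 = -7369184/((-440)**2) = -7369184/193600 = -7369184*1/193600 = -230287/6050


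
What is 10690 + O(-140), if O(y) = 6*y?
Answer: 9850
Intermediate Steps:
10690 + O(-140) = 10690 + 6*(-140) = 10690 - 840 = 9850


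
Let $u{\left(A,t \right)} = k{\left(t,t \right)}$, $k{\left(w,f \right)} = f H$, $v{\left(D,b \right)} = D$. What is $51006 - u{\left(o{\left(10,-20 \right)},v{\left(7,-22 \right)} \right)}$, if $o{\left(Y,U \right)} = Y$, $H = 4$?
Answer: $50978$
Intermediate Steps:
$k{\left(w,f \right)} = 4 f$ ($k{\left(w,f \right)} = f 4 = 4 f$)
$u{\left(A,t \right)} = 4 t$
$51006 - u{\left(o{\left(10,-20 \right)},v{\left(7,-22 \right)} \right)} = 51006 - 4 \cdot 7 = 51006 - 28 = 50978$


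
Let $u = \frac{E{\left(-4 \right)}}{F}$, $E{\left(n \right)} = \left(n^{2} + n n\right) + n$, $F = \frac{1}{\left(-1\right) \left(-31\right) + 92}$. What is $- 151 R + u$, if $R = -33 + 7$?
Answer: $7370$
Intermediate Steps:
$R = -26$
$F = \frac{1}{123}$ ($F = \frac{1}{31 + 92} = \frac{1}{123} \approx 0.0081301$)
$E{\left(n \right)} = n + 2 n^{2}$ ($E{\left(n \right)} = \left(n^{2} + n^{2}\right) + n = 2 n^{2} + n = n + 2 n^{2}$)
$u = 3444$ ($u = - 4 \left(1 + 2 \left(-4\right)\right) \frac{1}{\frac{1}{123}} = - 4 \left(1 - 8\right) 123 = \left(-4\right) \left(-7\right) 123 = 28 \cdot 123 = 3444$)
$- 151 R + u = \left(-151\right) \left(-26\right) + 3444 = 3926 + 3444 = 7370$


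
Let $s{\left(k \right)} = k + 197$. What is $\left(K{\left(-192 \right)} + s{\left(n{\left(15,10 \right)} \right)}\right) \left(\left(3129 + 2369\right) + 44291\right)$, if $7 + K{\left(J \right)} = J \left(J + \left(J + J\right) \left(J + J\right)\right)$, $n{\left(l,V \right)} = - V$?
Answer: $-1407759478812$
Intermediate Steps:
$K{\left(J \right)} = -7 + J \left(J + 4 J^{2}\right)$ ($K{\left(J \right)} = -7 + J \left(J + \left(J + J\right) \left(J + J\right)\right) = -7 + J \left(J + 2 J 2 J\right) = -7 + J \left(J + 4 J^{2}\right)$)
$s{\left(k \right)} = 197 + k$
$\left(K{\left(-192 \right)} + s{\left(n{\left(15,10 \right)} \right)}\right) \left(\left(3129 + 2369\right) + 44291\right) = \left(\left(-7 + \left(-192\right)^{2} + 4 \left(-192\right)^{3}\right) + \left(197 - 10\right)\right) \left(\left(3129 + 2369\right) + 44291\right) = \left(\left(-7 + 36864 + 4 \left(-7077888\right)\right) + \left(197 - 10\right)\right) \left(5498 + 44291\right) = \left(\left(-7 + 36864 - 28311552\right) + 187\right) 49789 = \left(-28274695 + 187\right) 49789 = \left(-28274508\right) 49789 = -1407759478812$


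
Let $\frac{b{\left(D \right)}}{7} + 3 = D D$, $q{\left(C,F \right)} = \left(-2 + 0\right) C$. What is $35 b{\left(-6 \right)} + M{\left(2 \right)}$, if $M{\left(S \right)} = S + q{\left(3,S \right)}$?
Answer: $8081$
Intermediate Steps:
$q{\left(C,F \right)} = - 2 C$
$b{\left(D \right)} = -21 + 7 D^{2}$ ($b{\left(D \right)} = -21 + 7 D D = -21 + 7 D^{2}$)
$M{\left(S \right)} = -6 + S$ ($M{\left(S \right)} = S - 6 = -6 + S$)
$35 b{\left(-6 \right)} + M{\left(2 \right)} = 35 \left(-21 + 7 \left(-6\right)^{2}\right) + \left(-6 + 2\right) = 35 \left(-21 + 7 \cdot 36\right) - 4 = 35 \left(-21 + 252\right) - 4 = 35 \cdot 231 - 4 = 8085 - 4 = 8081$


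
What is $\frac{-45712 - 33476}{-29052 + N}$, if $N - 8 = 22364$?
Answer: $\frac{19797}{1670} \approx 11.854$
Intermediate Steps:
$N = 22372$ ($N = 8 + 22364 = 22372$)
$\frac{-45712 - 33476}{-29052 + N} = \frac{-45712 - 33476}{-29052 + 22372} = - \frac{79188}{-6680} = \left(-79188\right) \left(- \frac{1}{6680}\right) = \frac{19797}{1670}$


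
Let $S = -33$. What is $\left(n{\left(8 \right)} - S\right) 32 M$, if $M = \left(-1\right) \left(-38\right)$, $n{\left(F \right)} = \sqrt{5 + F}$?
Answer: $40128 + 1216 \sqrt{13} \approx 44512.0$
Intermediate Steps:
$M = 38$
$\left(n{\left(8 \right)} - S\right) 32 M = \left(\sqrt{5 + 8} - -33\right) 32 \cdot 38 = \left(\sqrt{13} + 33\right) 32 \cdot 38 = \left(33 + \sqrt{13}\right) 32 \cdot 38 = \left(1056 + 32 \sqrt{13}\right) 38 = 40128 + 1216 \sqrt{13}$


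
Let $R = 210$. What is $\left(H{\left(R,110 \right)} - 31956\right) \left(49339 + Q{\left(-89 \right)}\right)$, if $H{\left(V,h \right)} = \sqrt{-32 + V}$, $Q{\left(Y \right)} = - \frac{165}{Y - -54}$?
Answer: $- \frac{11037794136}{7} + \frac{345406 \sqrt{178}}{7} \approx -1.5762 \cdot 10^{9}$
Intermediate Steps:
$Q{\left(Y \right)} = - \frac{165}{54 + Y}$ ($Q{\left(Y \right)} = - \frac{165}{Y + 54} = - \frac{165}{54 + Y}$)
$\left(H{\left(R,110 \right)} - 31956\right) \left(49339 + Q{\left(-89 \right)}\right) = \left(\sqrt{-32 + 210} - 31956\right) \left(49339 - \frac{165}{54 - 89}\right) = \left(\sqrt{178} - 31956\right) \left(49339 - \frac{165}{-35}\right) = \left(-31956 + \sqrt{178}\right) \left(49339 - - \frac{33}{7}\right) = \left(-31956 + \sqrt{178}\right) \left(49339 + \frac{33}{7}\right) = \left(-31956 + \sqrt{178}\right) \frac{345406}{7} = - \frac{11037794136}{7} + \frac{345406 \sqrt{178}}{7}$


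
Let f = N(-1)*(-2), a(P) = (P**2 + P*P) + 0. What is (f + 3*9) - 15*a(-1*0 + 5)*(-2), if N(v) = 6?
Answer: 1515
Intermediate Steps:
a(P) = 2*P**2 (a(P) = (P**2 + P**2) + 0 = 2*P**2 + 0 = 2*P**2)
f = -12 (f = 6*(-2) = -12)
(f + 3*9) - 15*a(-1*0 + 5)*(-2) = (-12 + 3*9) - 15*(2*(-1*0 + 5)**2)*(-2) = (-12 + 27) - 15*(2*(0 + 5)**2)*(-2) = 15 - 15*(2*5**2)*(-2) = 15 - 15*(2*25)*(-2) = 15 - 15*50*(-2) = 15 - 750*(-2) = 15 - 1*(-1500) = 15 + 1500 = 1515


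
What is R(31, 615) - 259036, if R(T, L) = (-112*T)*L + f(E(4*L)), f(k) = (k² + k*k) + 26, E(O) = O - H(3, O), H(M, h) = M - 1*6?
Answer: 9738448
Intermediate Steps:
H(M, h) = -6 + M (H(M, h) = M - 6 = -6 + M)
E(O) = 3 + O (E(O) = O - (-6 + 3) = O - 1*(-3) = O + 3 = 3 + O)
f(k) = 26 + 2*k² (f(k) = (k² + k²) + 26 = 2*k² + 26 = 26 + 2*k²)
R(T, L) = 26 + 2*(3 + 4*L)² - 112*L*T (R(T, L) = (-112*T)*L + (26 + 2*(3 + 4*L)²) = -112*L*T + (26 + 2*(3 + 4*L)²) = 26 + 2*(3 + 4*L)² - 112*L*T)
R(31, 615) - 259036 = (26 + 2*(3 + 4*615)² - 112*615*31) - 259036 = (26 + 2*(3 + 2460)² - 2135280) - 259036 = (26 + 2*2463² - 2135280) - 259036 = (26 + 2*6066369 - 2135280) - 259036 = (26 + 12132738 - 2135280) - 259036 = 9997484 - 259036 = 9738448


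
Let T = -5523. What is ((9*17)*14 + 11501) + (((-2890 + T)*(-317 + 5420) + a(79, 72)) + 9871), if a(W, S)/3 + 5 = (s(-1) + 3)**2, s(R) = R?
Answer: -42908028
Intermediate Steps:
a(W, S) = -3 (a(W, S) = -15 + 3*(-1 + 3)**2 = -15 + 3*2**2 = -15 + 3*4 = -15 + 12 = -3)
((9*17)*14 + 11501) + (((-2890 + T)*(-317 + 5420) + a(79, 72)) + 9871) = ((9*17)*14 + 11501) + (((-2890 - 5523)*(-317 + 5420) - 3) + 9871) = (153*14 + 11501) + ((-8413*5103 - 3) + 9871) = (2142 + 11501) + ((-42931539 - 3) + 9871) = 13643 + (-42931542 + 9871) = 13643 - 42921671 = -42908028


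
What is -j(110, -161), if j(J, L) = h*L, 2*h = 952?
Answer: 76636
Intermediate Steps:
h = 476 (h = (1/2)*952 = 476)
j(J, L) = 476*L
-j(110, -161) = -476*(-161) = -1*(-76636) = 76636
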